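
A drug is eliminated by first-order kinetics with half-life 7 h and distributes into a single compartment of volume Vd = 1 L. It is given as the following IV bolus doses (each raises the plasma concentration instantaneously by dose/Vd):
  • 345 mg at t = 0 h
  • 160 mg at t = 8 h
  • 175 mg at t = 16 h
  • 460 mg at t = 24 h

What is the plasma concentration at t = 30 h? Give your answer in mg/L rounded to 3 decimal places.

k = ln 2 / 7 = 0.09902 per h
Dose 1 (345 mg at t=0 h): 345·exp(−0.09902·30) = 17.688 mg/L
Dose 2 (160 mg at t=8 h): 160·exp(−0.09902·22) = 18.114 mg/L
Dose 3 (175 mg at t=16 h): 175·exp(−0.09902·14) = 43.750 mg/L
Dose 4 (460 mg at t=24 h): 460·exp(−0.09902·6) = 253.941 mg/L
C(30) = 17.688 + 18.114 + 43.750 + 253.941 = 333.494 mg/L

333.494 mg/L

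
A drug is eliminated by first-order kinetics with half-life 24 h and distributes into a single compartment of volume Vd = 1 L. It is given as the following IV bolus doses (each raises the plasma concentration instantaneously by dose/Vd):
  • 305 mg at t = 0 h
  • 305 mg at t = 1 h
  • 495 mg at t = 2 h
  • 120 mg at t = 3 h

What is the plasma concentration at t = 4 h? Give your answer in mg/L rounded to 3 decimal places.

k = ln 2 / 24 = 0.02888 per h
Dose 1 (305 mg at t=0 h): 305·exp(−0.02888·4) = 271.724 mg/L
Dose 2 (305 mg at t=1 h): 305·exp(−0.02888·3) = 279.686 mg/L
Dose 3 (495 mg at t=2 h): 495·exp(−0.02888·2) = 467.218 mg/L
Dose 4 (120 mg at t=3 h): 120·exp(−0.02888·1) = 116.584 mg/L
C(4) = 271.724 + 279.686 + 467.218 + 116.584 = 1135.212 mg/L

1135.212 mg/L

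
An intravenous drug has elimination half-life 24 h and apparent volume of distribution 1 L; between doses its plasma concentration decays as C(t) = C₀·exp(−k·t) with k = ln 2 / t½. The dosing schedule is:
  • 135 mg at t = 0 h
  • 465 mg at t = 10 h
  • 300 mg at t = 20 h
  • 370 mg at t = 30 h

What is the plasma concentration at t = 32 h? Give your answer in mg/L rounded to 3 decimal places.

k = ln 2 / 24 = 0.02888 per h
Dose 1 (135 mg at t=0 h): 135·exp(−0.02888·32) = 53.575 mg/L
Dose 2 (465 mg at t=10 h): 465·exp(−0.02888·22) = 246.325 mg/L
Dose 3 (300 mg at t=20 h): 300·exp(−0.02888·12) = 212.132 mg/L
Dose 4 (370 mg at t=30 h): 370·exp(−0.02888·2) = 349.233 mg/L
C(32) = 53.575 + 246.325 + 212.132 + 349.233 = 861.265 mg/L

861.265 mg/L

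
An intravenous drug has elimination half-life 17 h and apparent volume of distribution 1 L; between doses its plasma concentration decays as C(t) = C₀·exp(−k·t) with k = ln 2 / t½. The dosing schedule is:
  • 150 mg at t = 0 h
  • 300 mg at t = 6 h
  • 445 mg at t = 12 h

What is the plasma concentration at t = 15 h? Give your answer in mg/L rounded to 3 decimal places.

k = ln 2 / 17 = 0.04077 per h
Dose 1 (150 mg at t=0 h): 150·exp(−0.04077·15) = 81.372 mg/L
Dose 2 (300 mg at t=6 h): 300·exp(−0.04077·9) = 207.851 mg/L
Dose 3 (445 mg at t=12 h): 445·exp(−0.04077·3) = 393.765 mg/L
C(15) = 81.372 + 207.851 + 393.765 = 682.988 mg/L

682.988 mg/L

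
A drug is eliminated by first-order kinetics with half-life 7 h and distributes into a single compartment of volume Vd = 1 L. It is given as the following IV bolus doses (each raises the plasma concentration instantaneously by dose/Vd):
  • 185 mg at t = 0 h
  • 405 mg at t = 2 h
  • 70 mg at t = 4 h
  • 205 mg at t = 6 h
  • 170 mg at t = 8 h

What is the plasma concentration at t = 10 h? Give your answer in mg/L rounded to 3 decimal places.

k = ln 2 / 7 = 0.09902 per h
Dose 1 (185 mg at t=0 h): 185·exp(−0.09902·10) = 68.727 mg/L
Dose 2 (405 mg at t=2 h): 405·exp(−0.09902·8) = 183.409 mg/L
Dose 3 (70 mg at t=4 h): 70·exp(−0.09902·6) = 38.643 mg/L
Dose 4 (205 mg at t=6 h): 205·exp(−0.09902·4) = 137.955 mg/L
Dose 5 (170 mg at t=8 h): 170·exp(−0.09902·2) = 139.457 mg/L
C(10) = 68.727 + 183.409 + 38.643 + 137.955 + 139.457 = 568.191 mg/L

568.191 mg/L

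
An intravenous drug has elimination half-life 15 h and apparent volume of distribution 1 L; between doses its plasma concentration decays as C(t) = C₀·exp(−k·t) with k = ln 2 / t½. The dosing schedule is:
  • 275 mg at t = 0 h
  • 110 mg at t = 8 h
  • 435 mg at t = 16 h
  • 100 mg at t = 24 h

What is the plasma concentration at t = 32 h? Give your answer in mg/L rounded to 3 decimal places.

375.741 mg/L

k = ln 2 / 15 = 0.04621 per h
Dose 1 (275 mg at t=0 h): 275·exp(−0.04621·32) = 62.681 mg/L
Dose 2 (110 mg at t=8 h): 110·exp(−0.04621·24) = 36.286 mg/L
Dose 3 (435 mg at t=16 h): 435·exp(−0.04621·16) = 207.678 mg/L
Dose 4 (100 mg at t=24 h): 100·exp(−0.04621·8) = 69.096 mg/L
C(32) = 62.681 + 36.286 + 207.678 + 69.096 = 375.741 mg/L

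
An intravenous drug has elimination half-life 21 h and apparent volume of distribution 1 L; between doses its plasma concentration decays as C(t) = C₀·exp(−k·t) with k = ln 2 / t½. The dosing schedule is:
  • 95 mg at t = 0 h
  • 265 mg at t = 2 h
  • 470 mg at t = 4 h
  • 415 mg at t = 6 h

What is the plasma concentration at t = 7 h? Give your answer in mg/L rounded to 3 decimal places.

k = ln 2 / 21 = 0.03301 per h
Dose 1 (95 mg at t=0 h): 95·exp(−0.03301·7) = 75.402 mg/L
Dose 2 (265 mg at t=2 h): 265·exp(−0.03301·5) = 224.684 mg/L
Dose 3 (470 mg at t=4 h): 470·exp(−0.03301·3) = 425.690 mg/L
Dose 4 (415 mg at t=6 h): 415·exp(−0.03301·1) = 401.526 mg/L
C(7) = 75.402 + 224.684 + 425.690 + 401.526 = 1127.301 mg/L

1127.301 mg/L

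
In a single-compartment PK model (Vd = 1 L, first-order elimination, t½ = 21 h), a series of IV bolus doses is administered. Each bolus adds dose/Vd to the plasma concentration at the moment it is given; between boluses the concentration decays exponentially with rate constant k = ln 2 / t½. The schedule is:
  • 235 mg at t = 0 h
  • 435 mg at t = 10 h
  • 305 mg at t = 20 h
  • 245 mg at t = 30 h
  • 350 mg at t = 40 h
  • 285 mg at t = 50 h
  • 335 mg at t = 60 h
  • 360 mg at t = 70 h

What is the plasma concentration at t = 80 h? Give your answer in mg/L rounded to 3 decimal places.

780.311 mg/L

k = ln 2 / 21 = 0.03301 per h
Dose 1 (235 mg at t=0 h): 235·exp(−0.03301·80) = 16.760 mg/L
Dose 2 (435 mg at t=10 h): 435·exp(−0.03301·70) = 43.157 mg/L
Dose 3 (305 mg at t=20 h): 305·exp(−0.03301·60) = 42.093 mg/L
Dose 4 (245 mg at t=30 h): 245·exp(−0.03301·50) = 47.036 mg/L
Dose 5 (350 mg at t=40 h): 350·exp(−0.03301·40) = 93.471 mg/L
Dose 6 (285 mg at t=50 h): 285·exp(−0.03301·30) = 105.877 mg/L
Dose 7 (335 mg at t=60 h): 335·exp(−0.03301·20) = 173.121 mg/L
Dose 8 (360 mg at t=70 h): 360·exp(−0.03301·10) = 258.794 mg/L
C(80) = 16.760 + 43.157 + 42.093 + 47.036 + 93.471 + 105.877 + 173.121 + 258.794 = 780.311 mg/L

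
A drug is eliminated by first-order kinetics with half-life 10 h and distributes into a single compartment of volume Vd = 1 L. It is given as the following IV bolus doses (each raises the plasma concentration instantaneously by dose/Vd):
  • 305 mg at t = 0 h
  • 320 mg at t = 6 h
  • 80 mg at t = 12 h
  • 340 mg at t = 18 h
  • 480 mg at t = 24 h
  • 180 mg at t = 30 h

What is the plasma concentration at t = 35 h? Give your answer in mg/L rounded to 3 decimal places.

541.929 mg/L

k = ln 2 / 10 = 0.06931 per h
Dose 1 (305 mg at t=0 h): 305·exp(−0.06931·35) = 26.958 mg/L
Dose 2 (320 mg at t=6 h): 320·exp(−0.06931·29) = 42.871 mg/L
Dose 3 (80 mg at t=12 h): 80·exp(−0.06931·23) = 16.245 mg/L
Dose 4 (340 mg at t=18 h): 340·exp(−0.06931·17) = 104.647 mg/L
Dose 5 (480 mg at t=24 h): 480·exp(−0.06931·11) = 223.928 mg/L
Dose 6 (180 mg at t=30 h): 180·exp(−0.06931·5) = 127.279 mg/L
C(35) = 26.958 + 42.871 + 16.245 + 104.647 + 223.928 + 127.279 = 541.929 mg/L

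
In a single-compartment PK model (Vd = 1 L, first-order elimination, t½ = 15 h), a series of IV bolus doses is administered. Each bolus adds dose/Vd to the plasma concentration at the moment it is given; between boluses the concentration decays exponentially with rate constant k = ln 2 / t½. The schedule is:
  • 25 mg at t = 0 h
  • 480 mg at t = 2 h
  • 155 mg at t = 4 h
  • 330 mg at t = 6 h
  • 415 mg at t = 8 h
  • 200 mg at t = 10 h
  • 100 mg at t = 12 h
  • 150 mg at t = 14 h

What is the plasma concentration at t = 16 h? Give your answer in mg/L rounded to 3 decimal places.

k = ln 2 / 15 = 0.04621 per h
Dose 1 (25 mg at t=0 h): 25·exp(−0.04621·16) = 11.936 mg/L
Dose 2 (480 mg at t=2 h): 480·exp(−0.04621·14) = 251.351 mg/L
Dose 3 (155 mg at t=4 h): 155·exp(−0.04621·12) = 89.024 mg/L
Dose 4 (330 mg at t=6 h): 330·exp(−0.04621·10) = 207.887 mg/L
Dose 5 (415 mg at t=8 h): 415·exp(−0.04621·8) = 286.747 mg/L
Dose 6 (200 mg at t=10 h): 200·exp(−0.04621·6) = 151.572 mg/L
Dose 7 (100 mg at t=12 h): 100·exp(−0.04621·4) = 83.124 mg/L
Dose 8 (150 mg at t=14 h): 150·exp(−0.04621·2) = 136.758 mg/L
C(16) = 11.936 + 251.351 + 89.024 + 207.887 + 286.747 + 151.572 + 83.124 + 136.758 = 1218.398 mg/L

1218.398 mg/L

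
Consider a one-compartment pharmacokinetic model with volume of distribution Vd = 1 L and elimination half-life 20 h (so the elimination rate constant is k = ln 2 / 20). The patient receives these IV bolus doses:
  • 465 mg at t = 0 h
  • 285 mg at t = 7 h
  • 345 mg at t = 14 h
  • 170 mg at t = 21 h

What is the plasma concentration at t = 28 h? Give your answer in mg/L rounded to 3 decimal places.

659.600 mg/L

k = ln 2 / 20 = 0.03466 per h
Dose 1 (465 mg at t=0 h): 465·exp(−0.03466·28) = 176.202 mg/L
Dose 2 (285 mg at t=7 h): 285·exp(−0.03466·21) = 137.646 mg/L
Dose 3 (345 mg at t=14 h): 345·exp(−0.03466·14) = 212.372 mg/L
Dose 4 (170 mg at t=21 h): 170·exp(−0.03466·7) = 133.379 mg/L
C(28) = 176.202 + 137.646 + 212.372 + 133.379 = 659.600 mg/L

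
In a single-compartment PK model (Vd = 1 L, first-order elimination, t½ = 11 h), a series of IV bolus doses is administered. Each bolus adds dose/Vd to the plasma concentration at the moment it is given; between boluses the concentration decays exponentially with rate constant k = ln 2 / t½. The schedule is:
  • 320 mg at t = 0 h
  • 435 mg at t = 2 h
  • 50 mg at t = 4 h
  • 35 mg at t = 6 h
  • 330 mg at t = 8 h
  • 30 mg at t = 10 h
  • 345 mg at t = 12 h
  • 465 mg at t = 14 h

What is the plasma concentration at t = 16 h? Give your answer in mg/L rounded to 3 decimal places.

k = ln 2 / 11 = 0.06301 per h
Dose 1 (320 mg at t=0 h): 320·exp(−0.06301·16) = 116.758 mg/L
Dose 2 (435 mg at t=2 h): 435·exp(−0.06301·14) = 180.036 mg/L
Dose 3 (50 mg at t=4 h): 50·exp(−0.06301·12) = 23.473 mg/L
Dose 4 (35 mg at t=6 h): 35·exp(−0.06301·10) = 18.638 mg/L
Dose 5 (330 mg at t=8 h): 330·exp(−0.06301·8) = 199.335 mg/L
Dose 6 (30 mg at t=10 h): 30·exp(−0.06301·6) = 20.555 mg/L
Dose 7 (345 mg at t=12 h): 345·exp(−0.06301·4) = 268.135 mg/L
Dose 8 (465 mg at t=14 h): 465·exp(−0.06301·2) = 409.940 mg/L
C(16) = 116.758 + 180.036 + 23.473 + 18.638 + 199.335 + 20.555 + 268.135 + 409.940 = 1236.871 mg/L

1236.871 mg/L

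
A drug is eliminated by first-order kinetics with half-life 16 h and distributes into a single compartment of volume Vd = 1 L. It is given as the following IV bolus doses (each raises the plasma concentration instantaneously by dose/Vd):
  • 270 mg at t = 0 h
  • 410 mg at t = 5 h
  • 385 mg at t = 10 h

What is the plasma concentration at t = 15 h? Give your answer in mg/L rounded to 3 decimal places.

k = ln 2 / 16 = 0.04332 per h
Dose 1 (270 mg at t=0 h): 270·exp(−0.04332·15) = 140.977 mg/L
Dose 2 (410 mg at t=5 h): 410·exp(−0.04332·10) = 265.852 mg/L
Dose 3 (385 mg at t=10 h): 385·exp(−0.04332·5) = 310.019 mg/L
C(15) = 140.977 + 265.852 + 310.019 = 716.848 mg/L

716.848 mg/L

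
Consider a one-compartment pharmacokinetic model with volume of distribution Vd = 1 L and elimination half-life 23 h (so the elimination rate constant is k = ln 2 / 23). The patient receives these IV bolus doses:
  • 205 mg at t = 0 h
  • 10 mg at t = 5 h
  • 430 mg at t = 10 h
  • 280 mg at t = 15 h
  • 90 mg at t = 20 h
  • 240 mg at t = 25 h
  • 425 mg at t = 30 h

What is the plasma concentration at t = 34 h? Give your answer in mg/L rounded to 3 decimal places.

1063.047 mg/L

k = ln 2 / 23 = 0.03014 per h
Dose 1 (205 mg at t=0 h): 205·exp(−0.03014·34) = 73.579 mg/L
Dose 2 (10 mg at t=5 h): 10·exp(−0.03014·29) = 4.173 mg/L
Dose 3 (430 mg at t=10 h): 430·exp(−0.03014·24) = 208.617 mg/L
Dose 4 (280 mg at t=15 h): 280·exp(−0.03014·19) = 157.936 mg/L
Dose 5 (90 mg at t=20 h): 90·exp(−0.03014·14) = 59.021 mg/L
Dose 6 (240 mg at t=25 h): 240·exp(−0.03014·9) = 182.986 mg/L
Dose 7 (425 mg at t=30 h): 425·exp(−0.03014·4) = 376.735 mg/L
C(34) = 73.579 + 4.173 + 208.617 + 157.936 + 59.021 + 182.986 + 376.735 = 1063.047 mg/L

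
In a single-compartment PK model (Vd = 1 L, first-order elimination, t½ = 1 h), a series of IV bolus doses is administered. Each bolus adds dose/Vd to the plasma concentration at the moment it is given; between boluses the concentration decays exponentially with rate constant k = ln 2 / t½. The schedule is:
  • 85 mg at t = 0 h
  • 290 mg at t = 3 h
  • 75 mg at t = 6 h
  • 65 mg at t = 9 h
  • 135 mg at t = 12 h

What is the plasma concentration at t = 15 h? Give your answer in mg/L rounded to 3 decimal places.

k = ln 2 / 1 = 0.69315 per h
Dose 1 (85 mg at t=0 h): 85·exp(−0.69315·15) = 0.003 mg/L
Dose 2 (290 mg at t=3 h): 290·exp(−0.69315·12) = 0.071 mg/L
Dose 3 (75 mg at t=6 h): 75·exp(−0.69315·9) = 0.146 mg/L
Dose 4 (65 mg at t=9 h): 65·exp(−0.69315·6) = 1.016 mg/L
Dose 5 (135 mg at t=12 h): 135·exp(−0.69315·3) = 16.875 mg/L
C(15) = 0.003 + 0.071 + 0.146 + 1.016 + 16.875 = 18.111 mg/L

18.111 mg/L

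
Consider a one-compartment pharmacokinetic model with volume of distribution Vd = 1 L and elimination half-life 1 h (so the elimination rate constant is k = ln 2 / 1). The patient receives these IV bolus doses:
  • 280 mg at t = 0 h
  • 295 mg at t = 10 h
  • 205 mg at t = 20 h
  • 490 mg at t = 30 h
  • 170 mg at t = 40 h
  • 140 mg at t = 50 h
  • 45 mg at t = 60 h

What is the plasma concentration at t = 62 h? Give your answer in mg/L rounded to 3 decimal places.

k = ln 2 / 1 = 0.69315 per h
Dose 1 (280 mg at t=0 h): 280·exp(−0.69315·62) = 0.000 mg/L
Dose 2 (295 mg at t=10 h): 295·exp(−0.69315·52) = 0.000 mg/L
Dose 3 (205 mg at t=20 h): 205·exp(−0.69315·42) = 0.000 mg/L
Dose 4 (490 mg at t=30 h): 490·exp(−0.69315·32) = 0.000 mg/L
Dose 5 (170 mg at t=40 h): 170·exp(−0.69315·22) = 0.000 mg/L
Dose 6 (140 mg at t=50 h): 140·exp(−0.69315·12) = 0.034 mg/L
Dose 7 (45 mg at t=60 h): 45·exp(−0.69315·2) = 11.250 mg/L
C(62) = 0.000 + 0.000 + 0.000 + 0.000 + 0.000 + 0.034 + 11.250 = 11.284 mg/L

11.284 mg/L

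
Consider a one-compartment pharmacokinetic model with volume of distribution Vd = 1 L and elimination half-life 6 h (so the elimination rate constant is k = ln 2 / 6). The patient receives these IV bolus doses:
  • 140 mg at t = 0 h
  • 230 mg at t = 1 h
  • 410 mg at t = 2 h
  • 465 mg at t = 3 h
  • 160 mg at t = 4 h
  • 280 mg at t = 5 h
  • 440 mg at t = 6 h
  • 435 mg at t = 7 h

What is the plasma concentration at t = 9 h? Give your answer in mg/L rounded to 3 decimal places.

k = ln 2 / 6 = 0.11552 per h
Dose 1 (140 mg at t=0 h): 140·exp(−0.11552·9) = 49.497 mg/L
Dose 2 (230 mg at t=1 h): 230·exp(−0.11552·8) = 91.276 mg/L
Dose 3 (410 mg at t=2 h): 410·exp(−0.11552·7) = 182.634 mg/L
Dose 4 (465 mg at t=3 h): 465·exp(−0.11552·6) = 232.500 mg/L
Dose 5 (160 mg at t=4 h): 160·exp(−0.11552·5) = 89.797 mg/L
Dose 6 (280 mg at t=5 h): 280·exp(−0.11552·4) = 176.389 mg/L
Dose 7 (440 mg at t=6 h): 440·exp(−0.11552·3) = 311.127 mg/L
Dose 8 (435 mg at t=7 h): 435·exp(−0.11552·2) = 345.260 mg/L
C(9) = 49.497 + 91.276 + 182.634 + 232.500 + 89.797 + 176.389 + 311.127 + 345.260 = 1478.480 mg/L

1478.480 mg/L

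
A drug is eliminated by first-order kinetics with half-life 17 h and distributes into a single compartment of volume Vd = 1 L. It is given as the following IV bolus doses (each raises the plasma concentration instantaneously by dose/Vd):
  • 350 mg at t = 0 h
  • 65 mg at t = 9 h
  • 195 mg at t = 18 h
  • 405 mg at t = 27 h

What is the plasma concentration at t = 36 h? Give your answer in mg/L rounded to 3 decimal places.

476.469 mg/L

k = ln 2 / 17 = 0.04077 per h
Dose 1 (350 mg at t=0 h): 350·exp(−0.04077·36) = 80.648 mg/L
Dose 2 (65 mg at t=9 h): 65·exp(−0.04077·27) = 21.618 mg/L
Dose 3 (195 mg at t=18 h): 195·exp(−0.04077·18) = 93.605 mg/L
Dose 4 (405 mg at t=27 h): 405·exp(−0.04077·9) = 280.599 mg/L
C(36) = 80.648 + 21.618 + 93.605 + 280.599 = 476.469 mg/L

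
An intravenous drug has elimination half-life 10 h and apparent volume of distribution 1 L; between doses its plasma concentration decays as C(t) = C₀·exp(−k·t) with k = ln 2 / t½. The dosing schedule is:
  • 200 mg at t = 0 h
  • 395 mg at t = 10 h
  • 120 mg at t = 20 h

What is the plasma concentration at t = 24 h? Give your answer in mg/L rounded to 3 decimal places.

278.513 mg/L

k = ln 2 / 10 = 0.06931 per h
Dose 1 (200 mg at t=0 h): 200·exp(−0.06931·24) = 37.893 mg/L
Dose 2 (395 mg at t=10 h): 395·exp(−0.06931·14) = 149.677 mg/L
Dose 3 (120 mg at t=20 h): 120·exp(−0.06931·4) = 90.943 mg/L
C(24) = 37.893 + 149.677 + 90.943 = 278.513 mg/L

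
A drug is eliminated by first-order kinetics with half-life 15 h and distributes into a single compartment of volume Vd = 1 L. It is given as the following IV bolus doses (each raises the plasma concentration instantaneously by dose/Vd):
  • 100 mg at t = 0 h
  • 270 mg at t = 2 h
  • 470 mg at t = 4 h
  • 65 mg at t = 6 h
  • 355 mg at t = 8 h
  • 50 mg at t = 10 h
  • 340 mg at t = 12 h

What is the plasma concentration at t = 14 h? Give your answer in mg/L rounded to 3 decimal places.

k = ln 2 / 15 = 0.04621 per h
Dose 1 (100 mg at t=0 h): 100·exp(−0.04621·14) = 52.365 mg/L
Dose 2 (270 mg at t=2 h): 270·exp(−0.04621·12) = 155.074 mg/L
Dose 3 (470 mg at t=4 h): 470·exp(−0.04621·10) = 296.081 mg/L
Dose 4 (65 mg at t=6 h): 65·exp(−0.04621·8) = 44.912 mg/L
Dose 5 (355 mg at t=8 h): 355·exp(−0.04621·6) = 269.040 mg/L
Dose 6 (50 mg at t=10 h): 50·exp(−0.04621·4) = 41.562 mg/L
Dose 7 (340 mg at t=12 h): 340·exp(−0.04621·2) = 309.986 mg/L
C(14) = 52.365 + 155.074 + 296.081 + 44.912 + 269.040 + 41.562 + 309.986 = 1169.020 mg/L

1169.020 mg/L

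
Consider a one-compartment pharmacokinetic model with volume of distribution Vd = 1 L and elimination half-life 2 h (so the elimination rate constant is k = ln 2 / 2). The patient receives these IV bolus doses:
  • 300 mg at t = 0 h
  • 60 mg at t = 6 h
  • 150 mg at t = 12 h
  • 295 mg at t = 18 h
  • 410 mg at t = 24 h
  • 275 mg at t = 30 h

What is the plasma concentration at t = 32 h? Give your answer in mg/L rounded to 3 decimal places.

165.588 mg/L

k = ln 2 / 2 = 0.34657 per h
Dose 1 (300 mg at t=0 h): 300·exp(−0.34657·32) = 0.005 mg/L
Dose 2 (60 mg at t=6 h): 60·exp(−0.34657·26) = 0.007 mg/L
Dose 3 (150 mg at t=12 h): 150·exp(−0.34657·20) = 0.146 mg/L
Dose 4 (295 mg at t=18 h): 295·exp(−0.34657·14) = 2.305 mg/L
Dose 5 (410 mg at t=24 h): 410·exp(−0.34657·8) = 25.625 mg/L
Dose 6 (275 mg at t=30 h): 275·exp(−0.34657·2) = 137.500 mg/L
C(32) = 0.005 + 0.007 + 0.146 + 2.305 + 25.625 + 137.500 = 165.588 mg/L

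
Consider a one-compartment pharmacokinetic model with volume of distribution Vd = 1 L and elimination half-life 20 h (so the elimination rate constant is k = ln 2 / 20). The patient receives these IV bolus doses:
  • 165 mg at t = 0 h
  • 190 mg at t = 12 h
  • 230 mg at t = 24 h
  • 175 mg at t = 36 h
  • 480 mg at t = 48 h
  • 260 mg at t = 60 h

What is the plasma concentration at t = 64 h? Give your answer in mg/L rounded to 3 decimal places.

k = ln 2 / 20 = 0.03466 per h
Dose 1 (165 mg at t=0 h): 165·exp(−0.03466·64) = 17.955 mg/L
Dose 2 (190 mg at t=12 h): 190·exp(−0.03466·52) = 31.338 mg/L
Dose 3 (230 mg at t=24 h): 230·exp(−0.03466·40) = 57.500 mg/L
Dose 4 (175 mg at t=36 h): 175·exp(−0.03466·28) = 66.313 mg/L
Dose 5 (480 mg at t=48 h): 480·exp(−0.03466·16) = 275.688 mg/L
Dose 6 (260 mg at t=60 h): 260·exp(−0.03466·4) = 226.343 mg/L
C(64) = 17.955 + 31.338 + 57.500 + 66.313 + 275.688 + 226.343 = 675.137 mg/L

675.137 mg/L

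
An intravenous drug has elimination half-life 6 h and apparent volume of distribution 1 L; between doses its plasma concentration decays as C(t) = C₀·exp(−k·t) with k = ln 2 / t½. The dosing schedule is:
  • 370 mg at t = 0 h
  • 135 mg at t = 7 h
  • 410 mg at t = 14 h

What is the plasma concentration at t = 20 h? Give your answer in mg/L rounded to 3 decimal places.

k = ln 2 / 6 = 0.11552 per h
Dose 1 (370 mg at t=0 h): 370·exp(−0.11552·20) = 36.709 mg/L
Dose 2 (135 mg at t=7 h): 135·exp(−0.11552·13) = 30.068 mg/L
Dose 3 (410 mg at t=14 h): 410·exp(−0.11552·6) = 205.000 mg/L
C(20) = 36.709 + 30.068 + 205.000 = 271.776 mg/L

271.776 mg/L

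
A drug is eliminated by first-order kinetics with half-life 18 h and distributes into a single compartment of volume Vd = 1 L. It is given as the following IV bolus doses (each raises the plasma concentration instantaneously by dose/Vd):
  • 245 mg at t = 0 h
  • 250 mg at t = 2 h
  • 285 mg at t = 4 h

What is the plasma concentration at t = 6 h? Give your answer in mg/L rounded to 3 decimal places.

672.642 mg/L

k = ln 2 / 18 = 0.03851 per h
Dose 1 (245 mg at t=0 h): 245·exp(−0.03851·6) = 194.457 mg/L
Dose 2 (250 mg at t=2 h): 250·exp(−0.03851·4) = 214.311 mg/L
Dose 3 (285 mg at t=4 h): 285·exp(−0.03851·2) = 263.874 mg/L
C(6) = 194.457 + 214.311 + 263.874 = 672.642 mg/L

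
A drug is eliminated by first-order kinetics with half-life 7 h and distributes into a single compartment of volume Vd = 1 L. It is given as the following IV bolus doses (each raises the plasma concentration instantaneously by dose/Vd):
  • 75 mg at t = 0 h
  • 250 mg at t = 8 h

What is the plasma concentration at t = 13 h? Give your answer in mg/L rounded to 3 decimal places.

173.078 mg/L

k = ln 2 / 7 = 0.09902 per h
Dose 1 (75 mg at t=0 h): 75·exp(−0.09902·13) = 20.702 mg/L
Dose 2 (250 mg at t=8 h): 250·exp(−0.09902·5) = 152.377 mg/L
C(13) = 20.702 + 152.377 = 173.078 mg/L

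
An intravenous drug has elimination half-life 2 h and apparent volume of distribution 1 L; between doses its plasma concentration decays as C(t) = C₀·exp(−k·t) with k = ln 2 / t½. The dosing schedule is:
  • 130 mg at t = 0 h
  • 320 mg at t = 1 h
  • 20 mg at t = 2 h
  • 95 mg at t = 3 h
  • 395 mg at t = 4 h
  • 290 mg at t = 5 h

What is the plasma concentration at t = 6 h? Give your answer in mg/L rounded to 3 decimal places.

513.967 mg/L

k = ln 2 / 2 = 0.34657 per h
Dose 1 (130 mg at t=0 h): 130·exp(−0.34657·6) = 16.250 mg/L
Dose 2 (320 mg at t=1 h): 320·exp(−0.34657·5) = 56.569 mg/L
Dose 3 (20 mg at t=2 h): 20·exp(−0.34657·4) = 5.000 mg/L
Dose 4 (95 mg at t=3 h): 95·exp(−0.34657·3) = 33.588 mg/L
Dose 5 (395 mg at t=4 h): 395·exp(−0.34657·2) = 197.500 mg/L
Dose 6 (290 mg at t=5 h): 290·exp(−0.34657·1) = 205.061 mg/L
C(6) = 16.250 + 56.569 + 5.000 + 33.588 + 197.500 + 205.061 = 513.967 mg/L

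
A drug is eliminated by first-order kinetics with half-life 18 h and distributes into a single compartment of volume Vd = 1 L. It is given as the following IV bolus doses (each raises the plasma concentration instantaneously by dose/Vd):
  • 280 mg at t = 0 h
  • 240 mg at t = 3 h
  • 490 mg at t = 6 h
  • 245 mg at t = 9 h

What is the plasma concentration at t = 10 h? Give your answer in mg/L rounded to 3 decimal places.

k = ln 2 / 18 = 0.03851 per h
Dose 1 (280 mg at t=0 h): 280·exp(−0.03851·10) = 190.511 mg/L
Dose 2 (240 mg at t=3 h): 240·exp(−0.03851·7) = 183.292 mg/L
Dose 3 (490 mg at t=6 h): 490·exp(−0.03851·4) = 420.050 mg/L
Dose 4 (245 mg at t=9 h): 245·exp(−0.03851·1) = 235.745 mg/L
C(10) = 190.511 + 183.292 + 420.050 + 235.745 = 1029.597 mg/L

1029.597 mg/L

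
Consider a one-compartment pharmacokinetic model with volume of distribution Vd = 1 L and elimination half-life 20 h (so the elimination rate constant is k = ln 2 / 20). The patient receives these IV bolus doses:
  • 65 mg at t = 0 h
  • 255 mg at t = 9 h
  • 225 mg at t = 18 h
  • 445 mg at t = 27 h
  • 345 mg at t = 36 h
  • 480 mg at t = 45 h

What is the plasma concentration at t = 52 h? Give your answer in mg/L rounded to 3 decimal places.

k = ln 2 / 20 = 0.03466 per h
Dose 1 (65 mg at t=0 h): 65·exp(−0.03466·52) = 10.721 mg/L
Dose 2 (255 mg at t=9 h): 255·exp(−0.03466·43) = 57.455 mg/L
Dose 3 (225 mg at t=18 h): 225·exp(−0.03466·34) = 69.252 mg/L
Dose 4 (445 mg at t=27 h): 445·exp(−0.03466·25) = 187.099 mg/L
Dose 5 (345 mg at t=36 h): 345·exp(−0.03466·16) = 198.150 mg/L
Dose 6 (480 mg at t=45 h): 480·exp(−0.03466·7) = 376.600 mg/L
C(52) = 10.721 + 57.455 + 69.252 + 187.099 + 198.150 + 376.600 = 899.278 mg/L

899.278 mg/L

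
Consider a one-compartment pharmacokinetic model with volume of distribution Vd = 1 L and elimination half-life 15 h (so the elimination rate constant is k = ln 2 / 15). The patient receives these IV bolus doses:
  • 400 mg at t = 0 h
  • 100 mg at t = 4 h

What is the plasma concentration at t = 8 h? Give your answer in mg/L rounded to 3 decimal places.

k = ln 2 / 15 = 0.04621 per h
Dose 1 (400 mg at t=0 h): 400·exp(−0.04621·8) = 276.383 mg/L
Dose 2 (100 mg at t=4 h): 100·exp(−0.04621·4) = 83.124 mg/L
C(8) = 276.383 + 83.124 = 359.506 mg/L

359.506 mg/L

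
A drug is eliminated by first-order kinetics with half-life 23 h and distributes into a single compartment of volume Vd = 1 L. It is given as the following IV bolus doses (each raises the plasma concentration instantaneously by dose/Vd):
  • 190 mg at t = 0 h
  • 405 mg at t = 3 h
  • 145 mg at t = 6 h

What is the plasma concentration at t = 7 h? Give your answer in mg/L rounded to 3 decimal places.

k = ln 2 / 23 = 0.03014 per h
Dose 1 (190 mg at t=0 h): 190·exp(−0.03014·7) = 153.864 mg/L
Dose 2 (405 mg at t=3 h): 405·exp(−0.03014·4) = 359.006 mg/L
Dose 3 (145 mg at t=6 h): 145·exp(−0.03014·1) = 140.695 mg/L
C(7) = 153.864 + 359.006 + 140.695 = 653.565 mg/L

653.565 mg/L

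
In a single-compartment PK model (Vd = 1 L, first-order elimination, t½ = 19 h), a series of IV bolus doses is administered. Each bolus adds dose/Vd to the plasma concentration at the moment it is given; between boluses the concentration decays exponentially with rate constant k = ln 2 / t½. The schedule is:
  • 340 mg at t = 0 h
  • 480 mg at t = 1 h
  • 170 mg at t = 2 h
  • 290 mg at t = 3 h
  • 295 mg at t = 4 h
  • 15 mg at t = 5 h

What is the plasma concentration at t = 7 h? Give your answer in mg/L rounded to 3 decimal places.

k = ln 2 / 19 = 0.03648 per h
Dose 1 (340 mg at t=0 h): 340·exp(−0.03648·7) = 263.374 mg/L
Dose 2 (480 mg at t=1 h): 480·exp(−0.03648·6) = 385.637 mg/L
Dose 3 (170 mg at t=2 h): 170·exp(−0.03648·5) = 141.655 mg/L
Dose 4 (290 mg at t=3 h): 290·exp(−0.03648·4) = 250.624 mg/L
Dose 5 (295 mg at t=4 h): 295·exp(−0.03648·3) = 264.418 mg/L
Dose 6 (15 mg at t=5 h): 15·exp(−0.03648·2) = 13.945 mg/L
C(7) = 263.374 + 385.637 + 141.655 + 250.624 + 264.418 + 13.945 = 1319.653 mg/L

1319.653 mg/L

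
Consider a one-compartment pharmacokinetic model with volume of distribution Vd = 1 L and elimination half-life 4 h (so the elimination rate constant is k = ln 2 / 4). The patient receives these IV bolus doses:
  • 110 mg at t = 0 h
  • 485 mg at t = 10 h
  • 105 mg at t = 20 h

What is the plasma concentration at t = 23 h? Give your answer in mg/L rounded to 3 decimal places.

115.457 mg/L

k = ln 2 / 4 = 0.17329 per h
Dose 1 (110 mg at t=0 h): 110·exp(−0.17329·23) = 2.044 mg/L
Dose 2 (485 mg at t=10 h): 485·exp(−0.17329·13) = 50.979 mg/L
Dose 3 (105 mg at t=20 h): 105·exp(−0.17329·3) = 62.433 mg/L
C(23) = 2.044 + 50.979 + 62.433 = 115.457 mg/L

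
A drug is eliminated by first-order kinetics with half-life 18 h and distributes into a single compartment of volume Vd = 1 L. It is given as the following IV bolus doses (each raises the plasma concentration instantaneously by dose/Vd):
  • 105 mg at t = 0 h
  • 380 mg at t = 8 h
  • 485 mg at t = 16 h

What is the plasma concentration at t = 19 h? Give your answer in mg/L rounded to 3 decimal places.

k = ln 2 / 18 = 0.03851 per h
Dose 1 (105 mg at t=0 h): 105·exp(−0.03851·19) = 50.517 mg/L
Dose 2 (380 mg at t=8 h): 380·exp(−0.03851·11) = 248.783 mg/L
Dose 3 (485 mg at t=16 h): 485·exp(−0.03851·3) = 432.086 mg/L
C(19) = 50.517 + 248.783 + 432.086 = 731.386 mg/L

731.386 mg/L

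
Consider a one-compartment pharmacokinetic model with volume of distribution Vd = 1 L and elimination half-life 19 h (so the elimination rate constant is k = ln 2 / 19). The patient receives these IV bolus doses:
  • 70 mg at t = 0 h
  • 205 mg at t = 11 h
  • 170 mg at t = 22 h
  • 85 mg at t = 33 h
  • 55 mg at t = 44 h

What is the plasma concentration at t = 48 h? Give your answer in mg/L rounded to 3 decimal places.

k = ln 2 / 19 = 0.03648 per h
Dose 1 (70 mg at t=0 h): 70·exp(−0.03648·48) = 12.151 mg/L
Dose 2 (205 mg at t=11 h): 205·exp(−0.03648·37) = 53.154 mg/L
Dose 3 (170 mg at t=22 h): 170·exp(−0.03648·26) = 65.844 mg/L
Dose 4 (85 mg at t=33 h): 85·exp(−0.03648·15) = 49.177 mg/L
Dose 5 (55 mg at t=44 h): 55·exp(−0.03648·4) = 47.532 mg/L
C(48) = 12.151 + 53.154 + 65.844 + 49.177 + 47.532 = 227.858 mg/L

227.858 mg/L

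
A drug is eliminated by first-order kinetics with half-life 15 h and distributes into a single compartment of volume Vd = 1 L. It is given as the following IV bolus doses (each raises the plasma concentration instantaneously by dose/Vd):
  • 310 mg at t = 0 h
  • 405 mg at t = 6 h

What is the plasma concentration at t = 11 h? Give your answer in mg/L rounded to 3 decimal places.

k = ln 2 / 15 = 0.04621 per h
Dose 1 (310 mg at t=0 h): 310·exp(−0.04621·11) = 186.469 mg/L
Dose 2 (405 mg at t=6 h): 405·exp(−0.04621·5) = 321.449 mg/L
C(11) = 186.469 + 321.449 = 507.918 mg/L

507.918 mg/L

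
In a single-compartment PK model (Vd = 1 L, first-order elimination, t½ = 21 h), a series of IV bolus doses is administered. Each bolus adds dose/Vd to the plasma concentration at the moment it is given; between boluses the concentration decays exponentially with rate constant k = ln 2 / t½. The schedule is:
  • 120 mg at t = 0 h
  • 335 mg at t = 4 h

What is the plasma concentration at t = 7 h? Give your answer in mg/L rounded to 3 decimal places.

k = ln 2 / 21 = 0.03301 per h
Dose 1 (120 mg at t=0 h): 120·exp(−0.03301·7) = 95.244 mg/L
Dose 2 (335 mg at t=4 h): 335·exp(−0.03301·3) = 303.417 mg/L
C(7) = 95.244 + 303.417 = 398.661 mg/L

398.661 mg/L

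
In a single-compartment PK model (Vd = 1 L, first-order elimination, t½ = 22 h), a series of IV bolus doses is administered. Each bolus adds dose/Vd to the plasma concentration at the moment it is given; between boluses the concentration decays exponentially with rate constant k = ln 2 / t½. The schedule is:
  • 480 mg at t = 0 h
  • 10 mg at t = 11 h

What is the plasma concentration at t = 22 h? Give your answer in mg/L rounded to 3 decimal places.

k = ln 2 / 22 = 0.03151 per h
Dose 1 (480 mg at t=0 h): 480·exp(−0.03151·22) = 240.000 mg/L
Dose 2 (10 mg at t=11 h): 10·exp(−0.03151·11) = 7.071 mg/L
C(22) = 240.000 + 7.071 = 247.071 mg/L

247.071 mg/L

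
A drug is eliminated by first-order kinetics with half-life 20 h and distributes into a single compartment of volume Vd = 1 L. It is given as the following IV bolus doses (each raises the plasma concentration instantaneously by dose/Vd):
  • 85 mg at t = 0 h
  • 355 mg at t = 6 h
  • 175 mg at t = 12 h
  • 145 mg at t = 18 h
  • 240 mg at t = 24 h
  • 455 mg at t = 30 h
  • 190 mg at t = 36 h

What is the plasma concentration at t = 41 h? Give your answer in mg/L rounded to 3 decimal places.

859.156 mg/L

k = ln 2 / 20 = 0.03466 per h
Dose 1 (85 mg at t=0 h): 85·exp(−0.03466·41) = 20.526 mg/L
Dose 2 (355 mg at t=6 h): 355·exp(−0.03466·35) = 105.542 mg/L
Dose 3 (175 mg at t=12 h): 175·exp(−0.03466·29) = 64.054 mg/L
Dose 4 (145 mg at t=18 h): 145·exp(−0.03466·23) = 65.341 mg/L
Dose 5 (240 mg at t=24 h): 240·exp(−0.03466·17) = 133.148 mg/L
Dose 6 (455 mg at t=30 h): 455·exp(−0.03466·11) = 310.774 mg/L
Dose 7 (190 mg at t=36 h): 190·exp(−0.03466·5) = 159.770 mg/L
C(41) = 20.526 + 105.542 + 64.054 + 65.341 + 133.148 + 310.774 + 159.770 = 859.156 mg/L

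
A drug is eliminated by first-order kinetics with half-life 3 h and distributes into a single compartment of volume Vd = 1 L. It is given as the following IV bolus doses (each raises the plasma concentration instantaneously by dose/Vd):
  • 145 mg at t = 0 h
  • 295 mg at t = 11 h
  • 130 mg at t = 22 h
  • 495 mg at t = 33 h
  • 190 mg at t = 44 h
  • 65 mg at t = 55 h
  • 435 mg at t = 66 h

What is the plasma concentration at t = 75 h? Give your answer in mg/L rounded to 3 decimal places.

55.193 mg/L

k = ln 2 / 3 = 0.23105 per h
Dose 1 (145 mg at t=0 h): 145·exp(−0.23105·75) = 0.000 mg/L
Dose 2 (295 mg at t=11 h): 295·exp(−0.23105·64) = 0.000 mg/L
Dose 3 (130 mg at t=22 h): 130·exp(−0.23105·53) = 0.001 mg/L
Dose 4 (495 mg at t=33 h): 495·exp(−0.23105·42) = 0.030 mg/L
Dose 5 (190 mg at t=44 h): 190·exp(−0.23105·31) = 0.147 mg/L
Dose 6 (65 mg at t=55 h): 65·exp(−0.23105·20) = 0.640 mg/L
Dose 7 (435 mg at t=66 h): 435·exp(−0.23105·9) = 54.375 mg/L
C(75) = 0.000 + 0.000 + 0.001 + 0.030 + 0.147 + 0.640 + 54.375 = 55.193 mg/L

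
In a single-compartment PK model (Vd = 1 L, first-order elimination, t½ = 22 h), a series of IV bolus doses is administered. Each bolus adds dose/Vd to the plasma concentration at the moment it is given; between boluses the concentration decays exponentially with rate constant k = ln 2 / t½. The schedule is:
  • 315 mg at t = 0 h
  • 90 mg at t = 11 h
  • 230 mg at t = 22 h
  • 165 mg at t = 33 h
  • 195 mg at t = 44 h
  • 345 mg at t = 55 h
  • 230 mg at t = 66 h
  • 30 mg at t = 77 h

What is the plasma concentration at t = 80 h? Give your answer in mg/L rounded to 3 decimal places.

k = ln 2 / 22 = 0.03151 per h
Dose 1 (315 mg at t=0 h): 315·exp(−0.03151·80) = 25.331 mg/L
Dose 2 (90 mg at t=11 h): 90·exp(−0.03151·69) = 10.235 mg/L
Dose 3 (230 mg at t=22 h): 230·exp(−0.03151·58) = 36.992 mg/L
Dose 4 (165 mg at t=33 h): 165·exp(−0.03151·47) = 37.530 mg/L
Dose 5 (195 mg at t=44 h): 195·exp(−0.03151·36) = 62.725 mg/L
Dose 6 (345 mg at t=55 h): 345·exp(−0.03151·25) = 156.942 mg/L
Dose 7 (230 mg at t=66 h): 230·exp(−0.03151·14) = 147.966 mg/L
Dose 8 (30 mg at t=77 h): 30·exp(−0.03151·3) = 27.294 mg/L
C(80) = 25.331 + 10.235 + 36.992 + 37.530 + 62.725 + 156.942 + 147.966 + 27.294 = 505.016 mg/L

505.016 mg/L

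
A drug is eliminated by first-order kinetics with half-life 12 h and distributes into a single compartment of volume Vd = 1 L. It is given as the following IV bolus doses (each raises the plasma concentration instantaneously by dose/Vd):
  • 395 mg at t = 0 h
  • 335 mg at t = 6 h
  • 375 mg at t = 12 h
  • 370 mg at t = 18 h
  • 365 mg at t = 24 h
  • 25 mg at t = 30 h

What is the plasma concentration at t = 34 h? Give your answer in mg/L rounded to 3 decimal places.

k = ln 2 / 12 = 0.05776 per h
Dose 1 (395 mg at t=0 h): 395·exp(−0.05776·34) = 55.422 mg/L
Dose 2 (335 mg at t=6 h): 335·exp(−0.05776·28) = 66.472 mg/L
Dose 3 (375 mg at t=12 h): 375·exp(−0.05776·22) = 105.231 mg/L
Dose 4 (370 mg at t=18 h): 370·exp(−0.05776·16) = 146.835 mg/L
Dose 5 (365 mg at t=24 h): 365·exp(−0.05776·10) = 204.849 mg/L
Dose 6 (25 mg at t=30 h): 25·exp(−0.05776·4) = 19.843 mg/L
C(34) = 55.422 + 66.472 + 105.231 + 146.835 + 204.849 + 19.843 = 598.651 mg/L

598.651 mg/L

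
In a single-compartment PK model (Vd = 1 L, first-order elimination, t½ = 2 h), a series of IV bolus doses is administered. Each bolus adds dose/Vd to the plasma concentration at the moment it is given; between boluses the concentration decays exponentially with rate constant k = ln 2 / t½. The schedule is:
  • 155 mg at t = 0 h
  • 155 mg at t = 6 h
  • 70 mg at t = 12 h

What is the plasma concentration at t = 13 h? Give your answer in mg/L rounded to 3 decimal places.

k = ln 2 / 2 = 0.34657 per h
Dose 1 (155 mg at t=0 h): 155·exp(−0.34657·13) = 1.713 mg/L
Dose 2 (155 mg at t=6 h): 155·exp(−0.34657·7) = 13.700 mg/L
Dose 3 (70 mg at t=12 h): 70·exp(−0.34657·1) = 49.497 mg/L
C(13) = 1.713 + 13.700 + 49.497 = 64.910 mg/L

64.910 mg/L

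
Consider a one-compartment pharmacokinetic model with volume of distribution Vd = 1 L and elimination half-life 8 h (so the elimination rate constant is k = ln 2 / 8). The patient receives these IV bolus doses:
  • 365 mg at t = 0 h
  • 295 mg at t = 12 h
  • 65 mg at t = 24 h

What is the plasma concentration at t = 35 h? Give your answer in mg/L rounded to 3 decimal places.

k = ln 2 / 8 = 0.08664 per h
Dose 1 (365 mg at t=0 h): 365·exp(−0.08664·35) = 17.591 mg/L
Dose 2 (295 mg at t=12 h): 295·exp(−0.08664·23) = 40.212 mg/L
Dose 3 (65 mg at t=24 h): 65·exp(−0.08664·11) = 25.061 mg/L
C(35) = 17.591 + 40.212 + 25.061 = 82.864 mg/L

82.864 mg/L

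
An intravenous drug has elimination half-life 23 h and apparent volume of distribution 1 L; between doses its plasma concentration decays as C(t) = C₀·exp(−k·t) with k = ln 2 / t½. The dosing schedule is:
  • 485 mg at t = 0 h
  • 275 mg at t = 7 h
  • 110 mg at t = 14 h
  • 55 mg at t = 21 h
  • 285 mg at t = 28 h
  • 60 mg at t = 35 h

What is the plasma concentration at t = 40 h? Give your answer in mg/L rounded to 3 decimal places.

578.392 mg/L

k = ln 2 / 23 = 0.03014 per h
Dose 1 (485 mg at t=0 h): 485·exp(−0.03014·40) = 145.282 mg/L
Dose 2 (275 mg at t=7 h): 275·exp(−0.03014·33) = 101.723 mg/L
Dose 3 (110 mg at t=14 h): 110·exp(−0.03014·26) = 50.246 mg/L
Dose 4 (55 mg at t=21 h): 55·exp(−0.03014·19) = 31.023 mg/L
Dose 5 (285 mg at t=28 h): 285·exp(−0.03014·12) = 198.512 mg/L
Dose 6 (60 mg at t=35 h): 60·exp(−0.03014·5) = 51.607 mg/L
C(40) = 145.282 + 101.723 + 50.246 + 31.023 + 198.512 + 51.607 = 578.392 mg/L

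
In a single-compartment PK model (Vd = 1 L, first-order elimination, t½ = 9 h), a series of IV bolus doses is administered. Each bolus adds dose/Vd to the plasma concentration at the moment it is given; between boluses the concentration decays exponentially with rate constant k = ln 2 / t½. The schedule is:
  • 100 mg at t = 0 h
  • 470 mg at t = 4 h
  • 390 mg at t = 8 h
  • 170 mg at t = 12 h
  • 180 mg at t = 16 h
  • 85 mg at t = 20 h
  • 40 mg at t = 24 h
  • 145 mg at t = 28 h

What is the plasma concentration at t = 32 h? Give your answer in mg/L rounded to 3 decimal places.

375.137 mg/L

k = ln 2 / 9 = 0.07702 per h
Dose 1 (100 mg at t=0 h): 100·exp(−0.07702·32) = 8.505 mg/L
Dose 2 (470 mg at t=4 h): 470·exp(−0.07702·28) = 54.395 mg/L
Dose 3 (390 mg at t=8 h): 390·exp(−0.07702·24) = 61.421 mg/L
Dose 4 (170 mg at t=12 h): 170·exp(−0.07702·20) = 36.433 mg/L
Dose 5 (180 mg at t=16 h): 180·exp(−0.07702·16) = 52.494 mg/L
Dose 6 (85 mg at t=20 h): 85·exp(−0.07702·12) = 33.732 mg/L
Dose 7 (40 mg at t=24 h): 40·exp(−0.07702·8) = 21.601 mg/L
Dose 8 (145 mg at t=28 h): 145·exp(−0.07702·4) = 106.556 mg/L
C(32) = 8.505 + 54.395 + 61.421 + 36.433 + 52.494 + 33.732 + 21.601 + 106.556 = 375.137 mg/L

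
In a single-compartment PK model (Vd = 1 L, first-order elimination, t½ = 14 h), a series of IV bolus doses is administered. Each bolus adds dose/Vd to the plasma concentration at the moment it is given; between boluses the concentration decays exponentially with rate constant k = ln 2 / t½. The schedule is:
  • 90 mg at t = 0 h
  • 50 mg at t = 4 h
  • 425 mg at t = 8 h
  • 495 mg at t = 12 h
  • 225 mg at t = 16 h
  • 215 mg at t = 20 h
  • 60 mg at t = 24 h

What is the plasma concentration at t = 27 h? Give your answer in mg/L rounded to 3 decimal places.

775.359 mg/L

k = ln 2 / 14 = 0.04951 per h
Dose 1 (90 mg at t=0 h): 90·exp(−0.04951·27) = 23.642 mg/L
Dose 2 (50 mg at t=4 h): 50·exp(−0.04951·23) = 16.011 mg/L
Dose 3 (425 mg at t=8 h): 425·exp(−0.04951·19) = 165.901 mg/L
Dose 4 (495 mg at t=12 h): 495·exp(−0.04951·15) = 235.545 mg/L
Dose 5 (225 mg at t=16 h): 225·exp(−0.04951·11) = 130.515 mg/L
Dose 6 (215 mg at t=20 h): 215·exp(−0.04951·7) = 152.028 mg/L
Dose 7 (60 mg at t=24 h): 60·exp(−0.04951·3) = 51.718 mg/L
C(27) = 23.642 + 16.011 + 165.901 + 235.545 + 130.515 + 152.028 + 51.718 = 775.359 mg/L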